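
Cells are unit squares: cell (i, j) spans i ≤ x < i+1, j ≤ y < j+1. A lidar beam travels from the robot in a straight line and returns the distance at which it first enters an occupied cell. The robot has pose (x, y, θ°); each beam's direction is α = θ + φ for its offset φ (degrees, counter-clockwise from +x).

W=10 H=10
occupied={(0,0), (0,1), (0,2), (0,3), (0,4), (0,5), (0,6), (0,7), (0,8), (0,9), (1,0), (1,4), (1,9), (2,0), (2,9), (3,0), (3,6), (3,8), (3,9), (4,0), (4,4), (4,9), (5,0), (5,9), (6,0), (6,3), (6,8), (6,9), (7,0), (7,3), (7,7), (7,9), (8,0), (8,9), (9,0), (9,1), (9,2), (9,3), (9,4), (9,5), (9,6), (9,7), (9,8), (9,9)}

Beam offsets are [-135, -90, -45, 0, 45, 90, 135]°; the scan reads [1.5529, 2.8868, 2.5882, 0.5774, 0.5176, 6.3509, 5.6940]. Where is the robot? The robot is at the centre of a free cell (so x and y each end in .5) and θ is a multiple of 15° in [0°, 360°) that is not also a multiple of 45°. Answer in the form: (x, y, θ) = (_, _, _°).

(x, y, θ) = (6.5, 2.5, 60°)

Candidates: 56 free-cell centres × 16 headings = 896 poses. Raycast each; keep the one whose scan matches to 4 dp.
  (4.5, 6.5, 330°): beam 1 = 0.5176 ≠ 1.5529 ✗
  (3.5, 4.5, 120°): beam 1 = 0.5176 ≠ 1.5529 ✗
  (4.5, 1.5, 210°): beam 1 = 6.7293 ≠ 1.5529 ✗
  …
  (6.5, 2.5, 60°): r_1=1.5529, r_2=2.8868, r_3=2.5882, r_4=0.5774, r_5=0.5176, r_6=6.3509, r_7=5.6940 — all match ✓
No second candidate reproduces the full scan.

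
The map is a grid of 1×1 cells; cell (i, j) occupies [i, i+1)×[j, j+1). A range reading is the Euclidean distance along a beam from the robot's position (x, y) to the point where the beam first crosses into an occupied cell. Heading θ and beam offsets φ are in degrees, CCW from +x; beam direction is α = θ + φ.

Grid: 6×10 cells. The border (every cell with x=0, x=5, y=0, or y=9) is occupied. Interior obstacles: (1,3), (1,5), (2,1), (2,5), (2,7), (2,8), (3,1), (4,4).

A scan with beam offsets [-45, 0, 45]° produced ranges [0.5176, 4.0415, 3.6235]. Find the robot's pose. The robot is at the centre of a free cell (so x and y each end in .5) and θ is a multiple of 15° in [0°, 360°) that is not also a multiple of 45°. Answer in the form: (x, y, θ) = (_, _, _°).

(x, y, θ) = (1.5, 4.5, 330°)

Enumerate (i+0.5, j+0.5, θ) over the 24 free cells and 16 admissible headings. For each, cast all 3 beams and compare to the given ranges.
  (4.5, 8.5, 285°): beam 1 = 3.0000 ≠ 0.5176 ✗
  (3.5, 5.5, 345°): beam 1 = 1.0000 ≠ 0.5176 ✗
  (4.5, 2.5, 150°): beam 1 = 1.5529 ≠ 0.5176 ✗
  (4.5, 5.5, 240°): beam 1 = 1.5529 ≠ 0.5176 ✗
  …
  (1.5, 4.5, 330°): r_1=0.5176, r_2=4.0415, r_3=3.6235 — all match ✓
No second candidate reproduces the full scan.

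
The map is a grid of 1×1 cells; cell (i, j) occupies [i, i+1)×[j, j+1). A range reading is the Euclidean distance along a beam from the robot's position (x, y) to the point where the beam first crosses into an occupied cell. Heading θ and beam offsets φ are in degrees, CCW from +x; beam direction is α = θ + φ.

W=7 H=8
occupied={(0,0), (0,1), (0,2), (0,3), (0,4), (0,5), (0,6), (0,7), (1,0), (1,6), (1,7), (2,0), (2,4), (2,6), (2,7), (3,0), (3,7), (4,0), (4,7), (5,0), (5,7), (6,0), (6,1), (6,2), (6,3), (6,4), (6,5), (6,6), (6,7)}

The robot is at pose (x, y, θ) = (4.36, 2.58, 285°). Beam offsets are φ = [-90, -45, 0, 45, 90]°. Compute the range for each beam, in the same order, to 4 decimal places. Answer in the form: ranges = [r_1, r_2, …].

beam 1: φ=-90°, α=195°
  cosα=-0.9659 sinα=-0.2588 | (4,2) | tMaxX 0.3727 tMaxY 2.2409 | tΔX 1.0353 tΔY 3.8637
    t=0.3727 [x] (3,2)
    t=1.4080 [x] (2,2)
    t=2.2409 [y] (2,1)
    t=2.4433 [x] (1,1)
    t=3.4785 [x] (0,1) — stop
  → r_1 = 3.4785
beam 2: φ=-45°, α=240°
  cosα=-0.5000 sinα=-0.8660 | (4,2) | tMaxX 0.7200 tMaxY 0.6697 | tΔX 2.0000 tΔY 1.1547
    t=0.6697 [y] (4,1)
    t=0.7200 [x] (3,1)
    t=1.8244 [y] (3,0) — stop
  → r_2 = 1.8244
beam 3: φ=0°, α=285°
  cosα=0.2588 sinα=-0.9659 | (4,2) | tMaxX 2.4728 tMaxY 0.6005 | tΔX 3.8637 tΔY 1.0353
    t=0.6005 [y] (4,1)
    t=1.6357 [y] (4,0) — stop
  → r_3 = 1.6357
beam 4: φ=45°, α=330°
  cosα=0.8660 sinα=-0.5000 | (4,2) | tMaxX 0.7390 tMaxY 1.1600 | tΔX 1.1547 tΔY 2.0000
    t=0.7390 [x] (5,2)
    t=1.1600 [y] (5,1)
    t=1.8937 [x] (6,1) — stop
  → r_4 = 1.8937
beam 5: φ=90°, α=15°
  cosα=0.9659 sinα=0.2588 | (4,2) | tMaxX 0.6626 tMaxY 1.6228 | tΔX 1.0353 tΔY 3.8637
    t=0.6626 [x] (5,2)
    t=1.6228 [y] (5,3)
    t=1.6979 [x] (6,3) — stop
  → r_5 = 1.6979

ranges = [3.4785, 1.8244, 1.6357, 1.8937, 1.6979]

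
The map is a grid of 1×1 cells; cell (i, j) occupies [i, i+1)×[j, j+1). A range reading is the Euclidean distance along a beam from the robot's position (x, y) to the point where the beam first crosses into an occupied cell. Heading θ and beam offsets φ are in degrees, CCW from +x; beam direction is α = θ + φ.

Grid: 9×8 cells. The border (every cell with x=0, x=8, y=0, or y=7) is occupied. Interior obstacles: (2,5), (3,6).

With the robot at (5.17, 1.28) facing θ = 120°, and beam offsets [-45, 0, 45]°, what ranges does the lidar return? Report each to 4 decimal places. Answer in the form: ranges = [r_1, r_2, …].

beam 1: φ=-45°, α=75°
  cosα=0.2588 sinα=0.9659 | (5,1) | tMaxX 3.2069 tMaxY 0.7454 | tΔX 3.8637 tΔY 1.0353
    t=0.7454 [y] (5,2)
    t=1.7807 [y] (5,3)
    t=2.8160 [y] (5,4)
    t=3.2069 [x] (6,4)
    t=3.8512 [y] (6,5)
    t=4.8865 [y] (6,6)
    t=5.9218 [y] (6,7) — stop
  → r_1 = 5.9218
beam 2: φ=0°, α=120°
  cosα=-0.5000 sinα=0.8660 | (5,1) | tMaxX 0.3400 tMaxY 0.8314 | tΔX 2.0000 tΔY 1.1547
    t=0.3400 [x] (4,1)
    t=0.8314 [y] (4,2)
    t=1.9861 [y] (4,3)
    t=2.3400 [x] (3,3)
    t=3.1408 [y] (3,4)
    t=4.2955 [y] (3,5)
    t=4.3400 [x] (2,5) — stop
  → r_2 = 4.3400
beam 3: φ=45°, α=165°
  cosα=-0.9659 sinα=0.2588 | (5,1) | tMaxX 0.1760 tMaxY 2.7819 | tΔX 1.0353 tΔY 3.8637
    t=0.1760 [x] (4,1)
    t=1.2113 [x] (3,1)
    t=2.2465 [x] (2,1)
    t=2.7819 [y] (2,2)
    t=3.2818 [x] (1,2)
    t=4.3171 [x] (0,2) — stop
  → r_3 = 4.3171

ranges = [5.9218, 4.3400, 4.3171]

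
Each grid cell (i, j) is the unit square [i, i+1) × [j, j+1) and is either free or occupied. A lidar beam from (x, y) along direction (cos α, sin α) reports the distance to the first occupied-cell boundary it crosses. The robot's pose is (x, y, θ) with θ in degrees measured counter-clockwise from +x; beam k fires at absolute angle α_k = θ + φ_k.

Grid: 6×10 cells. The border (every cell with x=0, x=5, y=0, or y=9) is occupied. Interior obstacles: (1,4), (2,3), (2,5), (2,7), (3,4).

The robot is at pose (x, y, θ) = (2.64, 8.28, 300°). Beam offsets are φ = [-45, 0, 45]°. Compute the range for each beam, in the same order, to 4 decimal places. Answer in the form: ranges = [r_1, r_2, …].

ranges = [0.2899, 0.3233, 2.4433]

beam 1: φ=-45°, α=255°
  cosα=-0.2588 sinα=-0.9659 | (2,8) | tMaxX 2.4728 tMaxY 0.2899 | tΔX 3.8637 tΔY 1.0353
    t=0.2899 [y] (2,7) — stop
  → r_1 = 0.2899
beam 2: φ=0°, α=300°
  cosα=0.5000 sinα=-0.8660 | (2,8) | tMaxX 0.7200 tMaxY 0.3233 | tΔX 2.0000 tΔY 1.1547
    t=0.3233 [y] (2,7) — stop
  → r_2 = 0.3233
beam 3: φ=45°, α=345°
  cosα=0.9659 sinα=-0.2588 | (2,8) | tMaxX 0.3727 tMaxY 1.0818 | tΔX 1.0353 tΔY 3.8637
    t=0.3727 [x] (3,8)
    t=1.0818 [y] (3,7)
    t=1.4080 [x] (4,7)
    t=2.4433 [x] (5,7) — stop
  → r_3 = 2.4433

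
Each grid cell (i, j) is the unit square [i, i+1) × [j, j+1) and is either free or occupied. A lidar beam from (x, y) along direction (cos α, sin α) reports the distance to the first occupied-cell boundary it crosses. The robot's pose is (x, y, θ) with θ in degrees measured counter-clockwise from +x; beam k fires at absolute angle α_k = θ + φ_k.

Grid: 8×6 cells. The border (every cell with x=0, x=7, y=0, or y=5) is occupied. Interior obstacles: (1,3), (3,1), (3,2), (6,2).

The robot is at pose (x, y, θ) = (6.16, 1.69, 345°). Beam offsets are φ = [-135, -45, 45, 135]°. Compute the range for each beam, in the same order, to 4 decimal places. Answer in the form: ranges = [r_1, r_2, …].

ranges = [1.3800, 0.7967, 0.6200, 3.8221]

beam 1: φ=-135°, α=210°
  d=(-0.8660,-0.5000)  start (6,1)  tX=0.1848 tY=1.3800  stride 1/|dx|=1.1547 1/|dy|=2.0000
    cross x-line → (5,1), t=0.1848
    cross x-line → (4,1), t=1.3395
    cross y-line → (4,0), t=1.3800 (wall)
  → r_1 = 1.3800
beam 2: φ=-45°, α=300°
  d=(0.5000,-0.8660)  start (6,1)  tX=1.6800 tY=0.7967  stride 1/|dx|=2.0000 1/|dy|=1.1547
    cross y-line → (6,0), t=0.7967 (wall)
  → r_2 = 0.7967
beam 3: φ=45°, α=30°
  d=(0.8660,0.5000)  start (6,1)  tX=0.9699 tY=0.6200  stride 1/|dx|=1.1547 1/|dy|=2.0000
    cross y-line → (6,2), t=0.6200 (wall)
  → r_3 = 0.6200
beam 4: φ=135°, α=120°
  d=(-0.5000,0.8660)  start (6,1)  tX=0.3200 tY=0.3580  stride 1/|dx|=2.0000 1/|dy|=1.1547
    cross x-line → (5,1), t=0.3200
    cross y-line → (5,2), t=0.3580
    cross y-line → (5,3), t=1.5127
    cross x-line → (4,3), t=2.3200
    cross y-line → (4,4), t=2.6674
    cross y-line → (4,5), t=3.8221 (wall)
  → r_4 = 3.8221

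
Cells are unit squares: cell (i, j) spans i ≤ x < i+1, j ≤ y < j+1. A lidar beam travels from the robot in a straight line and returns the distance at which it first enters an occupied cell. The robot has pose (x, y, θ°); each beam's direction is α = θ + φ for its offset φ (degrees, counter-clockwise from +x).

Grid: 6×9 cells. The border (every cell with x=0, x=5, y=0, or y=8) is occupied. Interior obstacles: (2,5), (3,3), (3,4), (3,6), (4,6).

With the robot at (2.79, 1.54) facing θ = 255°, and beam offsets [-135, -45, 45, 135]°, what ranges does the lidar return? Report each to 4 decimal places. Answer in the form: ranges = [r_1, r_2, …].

beam 1: φ=-135°, α=120°
  d=(-0.5000,0.8660)  start (2,1)  tX=1.5800 tY=0.5312  stride 1/|dx|=2.0000 1/|dy|=1.1547
    cross y-line → (2,2), t=0.5312
    cross x-line → (1,2), t=1.5800
    cross y-line → (1,3), t=1.6859
    cross y-line → (1,4), t=2.8406
    cross x-line → (0,4), t=3.5800 (wall)
  → r_1 = 3.5800
beam 2: φ=-45°, α=210°
  d=(-0.8660,-0.5000)  start (2,1)  tX=0.9122 tY=1.0800  stride 1/|dx|=1.1547 1/|dy|=2.0000
    cross x-line → (1,1), t=0.9122
    cross y-line → (1,0), t=1.0800 (wall)
  → r_2 = 1.0800
beam 3: φ=45°, α=300°
  d=(0.5000,-0.8660)  start (2,1)  tX=0.4200 tY=0.6235  stride 1/|dx|=2.0000 1/|dy|=1.1547
    cross x-line → (3,1), t=0.4200
    cross y-line → (3,0), t=0.6235 (wall)
  → r_3 = 0.6235
beam 4: φ=135°, α=30°
  d=(0.8660,0.5000)  start (2,1)  tX=0.2425 tY=0.9200  stride 1/|dx|=1.1547 1/|dy|=2.0000
    cross x-line → (3,1), t=0.2425
    cross y-line → (3,2), t=0.9200
    cross x-line → (4,2), t=1.3972
    cross x-line → (5,2), t=2.5519 (wall)
  → r_4 = 2.5519

ranges = [3.5800, 1.0800, 0.6235, 2.5519]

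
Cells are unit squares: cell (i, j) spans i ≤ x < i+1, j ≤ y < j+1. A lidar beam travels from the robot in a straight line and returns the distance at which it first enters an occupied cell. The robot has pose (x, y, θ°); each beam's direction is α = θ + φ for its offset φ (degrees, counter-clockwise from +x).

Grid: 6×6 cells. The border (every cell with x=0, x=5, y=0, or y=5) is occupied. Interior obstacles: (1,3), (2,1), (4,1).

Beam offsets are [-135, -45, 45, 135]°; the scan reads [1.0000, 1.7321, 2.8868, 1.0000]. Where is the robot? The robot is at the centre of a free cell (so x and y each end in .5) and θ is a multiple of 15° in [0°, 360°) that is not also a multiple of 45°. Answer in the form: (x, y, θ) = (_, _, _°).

(x, y, θ) = (3.5, 2.5, 75°)

The pose lattice has 13·16 = 208 candidates. Test each by forward raycasting.
  (2.5, 3.5, 15°): beam 1 = 2.8868 ≠ 1.0000 ✗
  (3.5, 1.5, 300°): beam 1 = 0.5176 ≠ 1.0000 ✗
  (3.5, 1.5, 240°): beam 1 = 3.6235 ≠ 1.0000 ✗
  (3.5, 2.5, 30°): beam 1 = 1.5529 ≠ 1.0000 ✗
  …
  (3.5, 2.5, 75°): r_1=1.0000, r_2=1.7321, r_3=2.8868, r_4=1.0000 — all match ✓
Only this pose fits every beam.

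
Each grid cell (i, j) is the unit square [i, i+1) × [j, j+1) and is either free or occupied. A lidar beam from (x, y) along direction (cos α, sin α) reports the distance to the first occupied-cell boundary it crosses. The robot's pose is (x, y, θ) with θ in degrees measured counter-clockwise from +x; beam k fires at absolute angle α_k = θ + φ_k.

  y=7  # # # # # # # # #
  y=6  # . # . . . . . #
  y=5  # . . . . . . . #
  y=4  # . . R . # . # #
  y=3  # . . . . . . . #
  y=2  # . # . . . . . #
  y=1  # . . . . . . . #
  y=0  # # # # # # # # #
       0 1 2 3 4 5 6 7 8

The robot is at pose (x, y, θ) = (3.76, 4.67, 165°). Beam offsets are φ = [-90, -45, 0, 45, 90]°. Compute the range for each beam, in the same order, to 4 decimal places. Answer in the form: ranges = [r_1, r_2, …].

beam 1: φ=-90°, α=75°
  cosα=0.2588 sinα=0.9659 | (3,4) | tMaxX 0.9273 tMaxY 0.3416 | tΔX 3.8637 tΔY 1.0353
    t=0.3416 [y] (3,5)
    t=0.9273 [x] (4,5)
    t=1.3769 [y] (4,6)
    t=2.4122 [y] (4,7) — stop
  → r_1 = 2.4122
beam 2: φ=-45°, α=120°
  cosα=-0.5000 sinα=0.8660 | (3,4) | tMaxX 1.5200 tMaxY 0.3811 | tΔX 2.0000 tΔY 1.1547
    t=0.3811 [y] (3,5)
    t=1.5200 [x] (2,5)
    t=1.5358 [y] (2,6) — stop
  → r_2 = 1.5358
beam 3: φ=0°, α=165°
  cosα=-0.9659 sinα=0.2588 | (3,4) | tMaxX 0.7868 tMaxY 1.2750 | tΔX 1.0353 tΔY 3.8637
    t=0.7868 [x] (2,4)
    t=1.2750 [y] (2,5)
    t=1.8221 [x] (1,5)
    t=2.8574 [x] (0,5) — stop
  → r_3 = 2.8574
beam 4: φ=45°, α=210°
  cosα=-0.8660 sinα=-0.5000 | (3,4) | tMaxX 0.8776 tMaxY 1.3400 | tΔX 1.1547 tΔY 2.0000
    t=0.8776 [x] (2,4)
    t=1.3400 [y] (2,3)
    t=2.0323 [x] (1,3)
    t=3.1870 [x] (0,3) — stop
  → r_4 = 3.1870
beam 5: φ=90°, α=255°
  cosα=-0.2588 sinα=-0.9659 | (3,4) | tMaxX 2.9364 tMaxY 0.6936 | tΔX 3.8637 tΔY 1.0353
    t=0.6936 [y] (3,3)
    t=1.7289 [y] (3,2)
    t=2.7642 [y] (3,1)
    t=2.9364 [x] (2,1)
    t=3.7995 [y] (2,0) — stop
  → r_5 = 3.7995

ranges = [2.4122, 1.5358, 2.8574, 3.1870, 3.7995]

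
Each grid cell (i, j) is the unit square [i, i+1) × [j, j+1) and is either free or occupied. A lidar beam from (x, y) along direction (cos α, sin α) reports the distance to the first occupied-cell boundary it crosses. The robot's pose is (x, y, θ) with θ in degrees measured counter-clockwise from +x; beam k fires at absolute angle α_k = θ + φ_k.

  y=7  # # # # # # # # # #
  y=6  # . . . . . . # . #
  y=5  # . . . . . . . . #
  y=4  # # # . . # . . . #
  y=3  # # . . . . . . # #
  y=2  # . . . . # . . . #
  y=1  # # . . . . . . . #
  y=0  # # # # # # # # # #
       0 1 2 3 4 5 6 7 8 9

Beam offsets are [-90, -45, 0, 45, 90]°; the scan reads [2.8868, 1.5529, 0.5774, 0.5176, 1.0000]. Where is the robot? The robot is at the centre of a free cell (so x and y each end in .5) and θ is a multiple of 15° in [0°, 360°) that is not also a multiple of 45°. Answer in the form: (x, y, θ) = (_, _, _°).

(x, y, θ) = (3.5, 1.5, 240°)

The pose lattice has 40·16 = 640 candidates. Test each by forward raycasting.
  (1.5, 2.5, 330°): beam 1 = 0.5774 ≠ 2.8868 ✗
  (4.5, 1.5, 120°): beam 1 = 1.0000 ≠ 2.8868 ✗
  (6.5, 6.5, 60°): beam 1 = 0.5774 ≠ 2.8868 ✗
  (3.5, 1.5, 30°): beam 1 = 0.5774 ≠ 2.8868 ✗
  …
  (3.5, 1.5, 240°): r_1=2.8868, r_2=1.5529, r_3=0.5774, r_4=0.5176, r_5=1.0000 — all match ✓
Unique over the lattice → pose = (3.5, 1.5, 240°).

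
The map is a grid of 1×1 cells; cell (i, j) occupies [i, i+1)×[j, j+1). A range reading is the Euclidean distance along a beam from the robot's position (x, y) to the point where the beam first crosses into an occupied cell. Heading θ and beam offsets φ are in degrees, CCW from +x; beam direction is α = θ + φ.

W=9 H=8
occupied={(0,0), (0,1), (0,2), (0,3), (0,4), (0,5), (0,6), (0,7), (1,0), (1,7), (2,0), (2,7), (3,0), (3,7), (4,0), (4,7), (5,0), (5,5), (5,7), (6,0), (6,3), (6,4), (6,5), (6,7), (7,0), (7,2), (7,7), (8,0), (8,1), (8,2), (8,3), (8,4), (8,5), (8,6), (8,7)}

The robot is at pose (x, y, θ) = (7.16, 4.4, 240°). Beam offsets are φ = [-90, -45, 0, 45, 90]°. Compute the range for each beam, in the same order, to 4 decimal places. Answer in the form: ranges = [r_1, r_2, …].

beam 1: φ=-90°, α=150°
  d=(-0.8660,0.5000)  start (7,4)  tX=0.1848 tY=1.2000  stride 1/|dx|=1.1547 1/|dy|=2.0000
    cross x-line → (6,4), t=0.1848 (wall)
  → r_1 = 0.1848
beam 2: φ=-45°, α=195°
  d=(-0.9659,-0.2588)  start (7,4)  tX=0.1656 tY=1.5455  stride 1/|dx|=1.0353 1/|dy|=3.8637
    cross x-line → (6,4), t=0.1656 (wall)
  → r_2 = 0.1656
beam 3: φ=0°, α=240°
  d=(-0.5000,-0.8660)  start (7,4)  tX=0.3200 tY=0.4619  stride 1/|dx|=2.0000 1/|dy|=1.1547
    cross x-line → (6,4), t=0.3200 (wall)
  → r_3 = 0.3200
beam 4: φ=45°, α=285°
  d=(0.2588,-0.9659)  start (7,4)  tX=3.2455 tY=0.4141  stride 1/|dx|=3.8637 1/|dy|=1.0353
    cross y-line → (7,3), t=0.4141
    cross y-line → (7,2), t=1.4494 (wall)
  → r_4 = 1.4494
beam 5: φ=90°, α=330°
  d=(0.8660,-0.5000)  start (7,4)  tX=0.9699 tY=0.8000  stride 1/|dx|=1.1547 1/|dy|=2.0000
    cross y-line → (7,3), t=0.8000
    cross x-line → (8,3), t=0.9699 (wall)
  → r_5 = 0.9699

ranges = [0.1848, 0.1656, 0.3200, 1.4494, 0.9699]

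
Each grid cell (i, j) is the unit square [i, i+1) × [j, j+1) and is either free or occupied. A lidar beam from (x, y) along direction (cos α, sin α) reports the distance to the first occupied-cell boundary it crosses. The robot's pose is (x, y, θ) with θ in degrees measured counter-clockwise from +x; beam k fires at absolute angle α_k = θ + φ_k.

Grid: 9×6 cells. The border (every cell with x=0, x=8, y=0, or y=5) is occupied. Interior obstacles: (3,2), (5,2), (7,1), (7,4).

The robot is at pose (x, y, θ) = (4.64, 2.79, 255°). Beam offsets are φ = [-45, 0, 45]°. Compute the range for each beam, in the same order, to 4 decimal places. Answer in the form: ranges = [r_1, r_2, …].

ranges = [0.7390, 1.8531, 0.7200]

beam 1: φ=-45°, α=210°
  dir = (cos 210°, sin 210°) = (-0.8660, -0.5000); from cell (4,2)
  next x-line at t=0.7390, next y-line at t=1.5800; Δt_x=1.1547, Δt_y=2.0000
    x: enter (3,2) at t=0.7390 ← occupied
  → r_1 = 0.7390
beam 2: φ=0°, α=255°
  dir = (cos 255°, sin 255°) = (-0.2588, -0.9659); from cell (4,2)
  next x-line at t=2.4728, next y-line at t=0.8179; Δt_x=3.8637, Δt_y=1.0353
    y: enter (4,1) at t=0.8179
    y: enter (4,0) at t=1.8531 ← occupied
  → r_2 = 1.8531
beam 3: φ=45°, α=300°
  dir = (cos 300°, sin 300°) = (0.5000, -0.8660); from cell (4,2)
  next x-line at t=0.7200, next y-line at t=0.9122; Δt_x=2.0000, Δt_y=1.1547
    x: enter (5,2) at t=0.7200 ← occupied
  → r_3 = 0.7200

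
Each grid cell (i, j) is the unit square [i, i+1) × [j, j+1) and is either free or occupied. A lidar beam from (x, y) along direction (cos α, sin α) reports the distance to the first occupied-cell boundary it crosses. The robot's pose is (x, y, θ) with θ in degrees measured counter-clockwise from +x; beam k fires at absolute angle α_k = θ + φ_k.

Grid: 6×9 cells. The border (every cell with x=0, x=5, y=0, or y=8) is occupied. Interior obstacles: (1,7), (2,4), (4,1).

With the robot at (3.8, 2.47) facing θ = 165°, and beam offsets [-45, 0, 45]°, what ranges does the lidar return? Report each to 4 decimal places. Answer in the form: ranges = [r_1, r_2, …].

beam 1: φ=-45°, α=120°
  cosα=-0.5000 sinα=0.8660 | (3,2) | tMaxX 1.6000 tMaxY 0.6120 | tΔX 2.0000 tΔY 1.1547
    t=0.6120 [y] (3,3)
    t=1.6000 [x] (2,3)
    t=1.7667 [y] (2,4) — stop
  → r_1 = 1.7667
beam 2: φ=0°, α=165°
  cosα=-0.9659 sinα=0.2588 | (3,2) | tMaxX 0.8282 tMaxY 2.0478 | tΔX 1.0353 tΔY 3.8637
    t=0.8282 [x] (2,2)
    t=1.8635 [x] (1,2)
    t=2.0478 [y] (1,3)
    t=2.8988 [x] (0,3) — stop
  → r_2 = 2.8988
beam 3: φ=45°, α=210°
  cosα=-0.8660 sinα=-0.5000 | (3,2) | tMaxX 0.9238 tMaxY 0.9400 | tΔX 1.1547 tΔY 2.0000
    t=0.9238 [x] (2,2)
    t=0.9400 [y] (2,1)
    t=2.0785 [x] (1,1)
    t=2.9400 [y] (1,0) — stop
  → r_3 = 2.9400

ranges = [1.7667, 2.8988, 2.9400]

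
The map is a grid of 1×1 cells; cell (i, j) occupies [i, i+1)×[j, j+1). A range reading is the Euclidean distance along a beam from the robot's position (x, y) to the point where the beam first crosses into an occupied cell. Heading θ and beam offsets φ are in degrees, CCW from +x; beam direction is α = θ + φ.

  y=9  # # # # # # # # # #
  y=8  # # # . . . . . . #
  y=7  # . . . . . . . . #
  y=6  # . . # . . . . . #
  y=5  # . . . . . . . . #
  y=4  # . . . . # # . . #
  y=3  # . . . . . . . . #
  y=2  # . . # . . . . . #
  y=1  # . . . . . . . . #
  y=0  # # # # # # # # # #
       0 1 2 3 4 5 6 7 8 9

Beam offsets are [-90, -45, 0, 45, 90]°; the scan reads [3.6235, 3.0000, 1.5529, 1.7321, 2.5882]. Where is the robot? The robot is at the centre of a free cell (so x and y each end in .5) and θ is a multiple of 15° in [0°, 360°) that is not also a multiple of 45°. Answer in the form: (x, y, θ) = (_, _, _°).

Candidates: 58 free-cell centres × 16 headings = 928 poses. Raycast each; keep the one whose scan matches to 4 dp.
  (4.5, 2.5, 255°): beam 1 = 0.5176 ≠ 3.6235 ✗
  (3.5, 5.5, 345°): beam 1 = 4.6587 ≠ 3.6235 ✗
  (6.5, 2.5, 60°): beam 1 = 2.8868 ≠ 3.6235 ✗
  (1.5, 1.5, 345°): beam 1 = 0.5176 ≠ 3.6235 ✗
  (5.5, 8.5, 255°): beam 1 = 1.9319 ≠ 3.6235 ✗
  …
  (5.5, 7.5, 75°): r_1=3.6235, r_2=3.0000, r_3=1.5529, r_4=1.7321, r_5=2.5882 — all match ✓
Unique over the lattice → pose = (5.5, 7.5, 75°).

(x, y, θ) = (5.5, 7.5, 75°)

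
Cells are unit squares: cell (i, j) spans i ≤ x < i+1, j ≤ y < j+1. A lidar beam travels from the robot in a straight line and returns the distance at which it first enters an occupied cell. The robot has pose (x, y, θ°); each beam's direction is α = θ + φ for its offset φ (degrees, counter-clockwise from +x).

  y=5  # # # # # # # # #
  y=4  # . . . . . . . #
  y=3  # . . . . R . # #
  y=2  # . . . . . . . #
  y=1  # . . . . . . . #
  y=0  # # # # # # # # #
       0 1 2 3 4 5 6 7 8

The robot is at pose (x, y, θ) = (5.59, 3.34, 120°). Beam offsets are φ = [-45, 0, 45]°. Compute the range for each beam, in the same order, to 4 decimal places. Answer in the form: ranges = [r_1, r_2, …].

beam 1: φ=-45°, α=75°
  cosα=0.2588 sinα=0.9659 | (5,3) | tMaxX 1.5841 tMaxY 0.6833 | tΔX 3.8637 tΔY 1.0353
    t=0.6833 [y] (5,4)
    t=1.5841 [x] (6,4)
    t=1.7186 [y] (6,5) — stop
  → r_1 = 1.7186
beam 2: φ=0°, α=120°
  cosα=-0.5000 sinα=0.8660 | (5,3) | tMaxX 1.1800 tMaxY 0.7621 | tΔX 2.0000 tΔY 1.1547
    t=0.7621 [y] (5,4)
    t=1.1800 [x] (4,4)
    t=1.9168 [y] (4,5) — stop
  → r_2 = 1.9168
beam 3: φ=45°, α=165°
  cosα=-0.9659 sinα=0.2588 | (5,3) | tMaxX 0.6108 tMaxY 2.5500 | tΔX 1.0353 tΔY 3.8637
    t=0.6108 [x] (4,3)
    t=1.6461 [x] (3,3)
    t=2.5500 [y] (3,4)
    t=2.6814 [x] (2,4)
    t=3.7166 [x] (1,4)
    t=4.7519 [x] (0,4) — stop
  → r_3 = 4.7519

ranges = [1.7186, 1.9168, 4.7519]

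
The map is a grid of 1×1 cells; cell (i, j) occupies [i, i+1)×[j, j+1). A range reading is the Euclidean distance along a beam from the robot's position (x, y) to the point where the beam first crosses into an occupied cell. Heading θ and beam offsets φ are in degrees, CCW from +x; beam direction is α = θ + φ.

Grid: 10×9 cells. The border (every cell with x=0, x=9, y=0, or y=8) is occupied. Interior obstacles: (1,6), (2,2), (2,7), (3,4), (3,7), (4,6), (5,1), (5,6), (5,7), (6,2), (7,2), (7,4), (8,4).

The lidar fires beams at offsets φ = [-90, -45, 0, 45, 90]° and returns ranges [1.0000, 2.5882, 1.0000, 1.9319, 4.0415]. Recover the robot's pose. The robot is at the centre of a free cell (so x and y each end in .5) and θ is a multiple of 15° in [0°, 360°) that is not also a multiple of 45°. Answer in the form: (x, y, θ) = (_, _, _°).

The pose lattice has 43·16 = 688 candidates. Test each by forward raycasting.
  (6.5, 6.5, 285°): beam 1 = 0.5176 ≠ 1.0000 ✗
  (5.5, 3.5, 345°): beam 1 = 1.5529 ≠ 1.0000 ✗
  (4.5, 4.5, 120°): beam 1 = 5.1962 ≠ 1.0000 ✗
  (8.5, 1.5, 120°): beam 1 = 0.5774 ≠ 1.0000 ✗
  …
  (1.5, 3.5, 330°): r_1=1.0000, r_2=2.5882, r_3=1.0000, r_4=1.9319, r_5=4.0415 — all match ✓
Only this pose fits every beam.

(x, y, θ) = (1.5, 3.5, 330°)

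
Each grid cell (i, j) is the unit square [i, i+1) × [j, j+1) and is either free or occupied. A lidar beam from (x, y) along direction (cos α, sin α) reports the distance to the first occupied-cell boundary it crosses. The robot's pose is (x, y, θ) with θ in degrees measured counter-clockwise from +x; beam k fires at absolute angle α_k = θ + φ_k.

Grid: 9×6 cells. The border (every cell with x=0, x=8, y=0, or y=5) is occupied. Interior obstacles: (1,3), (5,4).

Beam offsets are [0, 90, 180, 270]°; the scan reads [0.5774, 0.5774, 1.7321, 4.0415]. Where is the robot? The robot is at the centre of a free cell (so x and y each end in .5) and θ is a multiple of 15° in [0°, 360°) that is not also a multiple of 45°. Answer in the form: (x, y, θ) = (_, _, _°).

The pose lattice has 26·16 = 416 candidates. Test each by forward raycasting.
  (4.5, 4.5, 300°): beam 1 = 4.0415 ≠ 0.5774 ✗
  (2.5, 1.5, 165°): beam 1 = 1.5529 ≠ 0.5774 ✗
  (6.5, 3.5, 300°): beam 1 = 2.8868 ≠ 0.5774 ✗
  …
  (1.5, 2.5, 120°): r_1=0.5774, r_2=0.5774, r_3=1.7321, r_4=4.0415 — all match ✓
No second candidate reproduces the full scan.

(x, y, θ) = (1.5, 2.5, 120°)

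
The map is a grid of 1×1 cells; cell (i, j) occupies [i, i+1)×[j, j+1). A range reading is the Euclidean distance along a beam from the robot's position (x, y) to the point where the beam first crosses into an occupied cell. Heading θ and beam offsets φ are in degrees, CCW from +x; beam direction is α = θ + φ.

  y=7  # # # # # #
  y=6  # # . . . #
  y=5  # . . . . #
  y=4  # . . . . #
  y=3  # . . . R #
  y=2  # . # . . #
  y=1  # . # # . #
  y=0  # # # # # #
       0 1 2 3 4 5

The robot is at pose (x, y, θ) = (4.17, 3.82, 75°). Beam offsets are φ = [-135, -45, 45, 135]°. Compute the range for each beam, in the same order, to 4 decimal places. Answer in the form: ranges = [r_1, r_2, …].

beam 1: φ=-135°, α=300°
  direction (0.5000, -0.8660); cell (4,3); t to first gridline: x 1.6600, y 0.9469 (then +2.0000 / +1.1547)
    (4,2) via y @ 0.9469
    (5,2) via x @ 1.6600  # hit
  → r_1 = 1.6600
beam 2: φ=-45°, α=30°
  direction (0.8660, 0.5000); cell (4,3); t to first gridline: x 0.9584, y 0.3600 (then +1.1547 / +2.0000)
    (4,4) via y @ 0.3600
    (5,4) via x @ 0.9584  # hit
  → r_2 = 0.9584
beam 3: φ=45°, α=120°
  direction (-0.5000, 0.8660); cell (4,3); t to first gridline: x 0.3400, y 0.2078 (then +2.0000 / +1.1547)
    (4,4) via y @ 0.2078
    (3,4) via x @ 0.3400
    (3,5) via y @ 1.3625
    (2,5) via x @ 2.3400
    (2,6) via y @ 2.5172
    (2,7) via y @ 3.6719  # hit
  → r_3 = 3.6719
beam 4: φ=135°, α=210°
  direction (-0.8660, -0.5000); cell (4,3); t to first gridline: x 0.1963, y 1.6400 (then +1.1547 / +2.0000)
    (3,3) via x @ 0.1963
    (2,3) via x @ 1.3510
    (2,2) via y @ 1.6400  # hit
  → r_4 = 1.6400

ranges = [1.6600, 0.9584, 3.6719, 1.6400]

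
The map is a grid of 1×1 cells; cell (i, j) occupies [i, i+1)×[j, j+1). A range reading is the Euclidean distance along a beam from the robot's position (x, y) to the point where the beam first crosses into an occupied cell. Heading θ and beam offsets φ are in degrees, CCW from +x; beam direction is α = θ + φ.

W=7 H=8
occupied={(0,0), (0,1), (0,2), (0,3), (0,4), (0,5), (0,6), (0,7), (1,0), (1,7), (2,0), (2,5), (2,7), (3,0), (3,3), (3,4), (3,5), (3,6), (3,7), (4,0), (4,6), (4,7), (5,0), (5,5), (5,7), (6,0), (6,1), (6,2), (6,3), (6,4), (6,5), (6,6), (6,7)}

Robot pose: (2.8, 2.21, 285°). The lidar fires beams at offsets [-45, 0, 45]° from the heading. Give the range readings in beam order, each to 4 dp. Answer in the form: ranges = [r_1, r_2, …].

ranges = [1.3972, 1.2527, 2.4200]

beam 1: φ=-45°, α=240°
  d=(-0.5000,-0.8660)  start (2,2)  tX=1.6000 tY=0.2425  stride 1/|dx|=2.0000 1/|dy|=1.1547
    cross y-line → (2,1), t=0.2425
    cross y-line → (2,0), t=1.3972 (wall)
  → r_1 = 1.3972
beam 2: φ=0°, α=285°
  d=(0.2588,-0.9659)  start (2,2)  tX=0.7727 tY=0.2174  stride 1/|dx|=3.8637 1/|dy|=1.0353
    cross y-line → (2,1), t=0.2174
    cross x-line → (3,1), t=0.7727
    cross y-line → (3,0), t=1.2527 (wall)
  → r_2 = 1.2527
beam 3: φ=45°, α=330°
  d=(0.8660,-0.5000)  start (2,2)  tX=0.2309 tY=0.4200  stride 1/|dx|=1.1547 1/|dy|=2.0000
    cross x-line → (3,2), t=0.2309
    cross y-line → (3,1), t=0.4200
    cross x-line → (4,1), t=1.3856
    cross y-line → (4,0), t=2.4200 (wall)
  → r_3 = 2.4200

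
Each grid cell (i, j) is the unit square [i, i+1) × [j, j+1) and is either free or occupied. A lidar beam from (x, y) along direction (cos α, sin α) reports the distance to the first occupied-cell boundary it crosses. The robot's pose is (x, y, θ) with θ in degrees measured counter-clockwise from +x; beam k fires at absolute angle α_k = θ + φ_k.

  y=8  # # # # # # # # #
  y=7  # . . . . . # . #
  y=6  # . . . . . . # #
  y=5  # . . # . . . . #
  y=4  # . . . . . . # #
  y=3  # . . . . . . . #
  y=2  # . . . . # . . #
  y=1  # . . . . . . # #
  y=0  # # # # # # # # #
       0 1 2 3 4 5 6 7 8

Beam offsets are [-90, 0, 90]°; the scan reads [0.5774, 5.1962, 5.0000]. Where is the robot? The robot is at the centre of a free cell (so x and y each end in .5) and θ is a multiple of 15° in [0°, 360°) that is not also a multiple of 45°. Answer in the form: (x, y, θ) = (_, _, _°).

(x, y, θ) = (1.5, 5.5, 300°)

Enumerate (i+0.5, j+0.5, θ) over the 43 free cells and 16 admissible headings. For each, cast all 3 beams and compare to the given ranges.
  (6.5, 4.5, 255°): beam 1 = 2.5882 ≠ 0.5774 ✗
  (4.5, 2.5, 15°): beam 1 = 1.5529 ≠ 0.5774 ✗
  (4.5, 3.5, 285°): beam 1 = 3.6235 ≠ 0.5774 ✗
  (3.5, 4.5, 120°): beam 1 = 4.0415 ≠ 0.5774 ✗
  (4.5, 6.5, 15°): beam 1 = 3.6235 ≠ 0.5774 ✗
  …
  (1.5, 5.5, 300°): r_1=0.5774, r_2=5.1962, r_3=5.0000 — all match ✓
Only this pose fits every beam.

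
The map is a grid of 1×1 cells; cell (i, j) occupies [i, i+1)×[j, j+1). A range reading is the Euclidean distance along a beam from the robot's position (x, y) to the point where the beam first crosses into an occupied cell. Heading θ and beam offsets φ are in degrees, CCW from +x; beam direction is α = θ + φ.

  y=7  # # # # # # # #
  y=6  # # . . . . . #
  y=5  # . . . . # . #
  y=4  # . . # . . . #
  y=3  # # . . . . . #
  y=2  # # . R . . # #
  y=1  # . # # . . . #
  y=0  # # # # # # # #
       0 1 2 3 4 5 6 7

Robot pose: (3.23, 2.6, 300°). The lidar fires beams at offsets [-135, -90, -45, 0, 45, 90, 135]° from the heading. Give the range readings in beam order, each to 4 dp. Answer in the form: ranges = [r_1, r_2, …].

beam 1: φ=-135°, α=165°
  cosα=-0.9659 sinα=0.2588 | (3,2) | tMaxX 0.2381 tMaxY 1.5455 | tΔX 1.0353 tΔY 3.8637
    t=0.2381 [x] (2,2)
    t=1.2734 [x] (1,2) — stop
  → r_1 = 1.2734
beam 2: φ=-90°, α=210°
  cosα=-0.8660 sinα=-0.5000 | (3,2) | tMaxX 0.2656 tMaxY 1.2000 | tΔX 1.1547 tΔY 2.0000
    t=0.2656 [x] (2,2)
    t=1.2000 [y] (2,1) — stop
  → r_2 = 1.2000
beam 3: φ=-45°, α=255°
  cosα=-0.2588 sinα=-0.9659 | (3,2) | tMaxX 0.8887 tMaxY 0.6212 | tΔX 3.8637 tΔY 1.0353
    t=0.6212 [y] (3,1) — stop
  → r_3 = 0.6212
beam 4: φ=0°, α=300°
  cosα=0.5000 sinα=-0.8660 | (3,2) | tMaxX 1.5400 tMaxY 0.6928 | tΔX 2.0000 tΔY 1.1547
    t=0.6928 [y] (3,1) — stop
  → r_4 = 0.6928
beam 5: φ=45°, α=345°
  cosα=0.9659 sinα=-0.2588 | (3,2) | tMaxX 0.7972 tMaxY 2.3182 | tΔX 1.0353 tΔY 3.8637
    t=0.7972 [x] (4,2)
    t=1.8324 [x] (5,2)
    t=2.3182 [y] (5,1)
    t=2.8677 [x] (6,1)
    t=3.9030 [x] (7,1) — stop
  → r_5 = 3.9030
beam 6: φ=90°, α=30°
  cosα=0.8660 sinα=0.5000 | (3,2) | tMaxX 0.8891 tMaxY 0.8000 | tΔX 1.1547 tΔY 2.0000
    t=0.8000 [y] (3,3)
    t=0.8891 [x] (4,3)
    t=2.0438 [x] (5,3)
    t=2.8000 [y] (5,4)
    t=3.1985 [x] (6,4)
    t=4.3532 [x] (7,4) — stop
  → r_6 = 4.3532
beam 7: φ=135°, α=75°
  cosα=0.2588 sinα=0.9659 | (3,2) | tMaxX 2.9751 tMaxY 0.4141 | tΔX 3.8637 tΔY 1.0353
    t=0.4141 [y] (3,3)
    t=1.4494 [y] (3,4) — stop
  → r_7 = 1.4494

ranges = [1.2734, 1.2000, 0.6212, 0.6928, 3.9030, 4.3532, 1.4494]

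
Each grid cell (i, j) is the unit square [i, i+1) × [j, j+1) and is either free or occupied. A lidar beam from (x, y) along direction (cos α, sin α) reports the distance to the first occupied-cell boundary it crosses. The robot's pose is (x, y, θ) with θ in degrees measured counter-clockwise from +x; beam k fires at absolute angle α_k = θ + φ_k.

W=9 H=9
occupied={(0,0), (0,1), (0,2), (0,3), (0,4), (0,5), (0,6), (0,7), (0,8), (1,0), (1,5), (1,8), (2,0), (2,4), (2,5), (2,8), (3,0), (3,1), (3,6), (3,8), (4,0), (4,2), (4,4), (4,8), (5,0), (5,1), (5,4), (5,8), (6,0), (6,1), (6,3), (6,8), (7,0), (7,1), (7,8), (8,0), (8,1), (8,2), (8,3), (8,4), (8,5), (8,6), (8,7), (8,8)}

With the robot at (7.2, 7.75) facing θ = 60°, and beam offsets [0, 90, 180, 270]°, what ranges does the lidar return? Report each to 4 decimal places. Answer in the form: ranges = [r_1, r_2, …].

ranges = [0.2887, 0.5000, 3.1754, 0.9238]

beam 1: φ=0°, α=60°
  d=(0.5000,0.8660)  start (7,7)  tX=1.6000 tY=0.2887  stride 1/|dx|=2.0000 1/|dy|=1.1547
    cross y-line → (7,8), t=0.2887 (wall)
  → r_1 = 0.2887
beam 2: φ=90°, α=150°
  d=(-0.8660,0.5000)  start (7,7)  tX=0.2309 tY=0.5000  stride 1/|dx|=1.1547 1/|dy|=2.0000
    cross x-line → (6,7), t=0.2309
    cross y-line → (6,8), t=0.5000 (wall)
  → r_2 = 0.5000
beam 3: φ=180°, α=240°
  d=(-0.5000,-0.8660)  start (7,7)  tX=0.4000 tY=0.8660  stride 1/|dx|=2.0000 1/|dy|=1.1547
    cross x-line → (6,7), t=0.4000
    cross y-line → (6,6), t=0.8660
    cross y-line → (6,5), t=2.0207
    cross x-line → (5,5), t=2.4000
    cross y-line → (5,4), t=3.1754 (wall)
  → r_3 = 3.1754
beam 4: φ=270°, α=330°
  d=(0.8660,-0.5000)  start (7,7)  tX=0.9238 tY=1.5000  stride 1/|dx|=1.1547 1/|dy|=2.0000
    cross x-line → (8,7), t=0.9238 (wall)
  → r_4 = 0.9238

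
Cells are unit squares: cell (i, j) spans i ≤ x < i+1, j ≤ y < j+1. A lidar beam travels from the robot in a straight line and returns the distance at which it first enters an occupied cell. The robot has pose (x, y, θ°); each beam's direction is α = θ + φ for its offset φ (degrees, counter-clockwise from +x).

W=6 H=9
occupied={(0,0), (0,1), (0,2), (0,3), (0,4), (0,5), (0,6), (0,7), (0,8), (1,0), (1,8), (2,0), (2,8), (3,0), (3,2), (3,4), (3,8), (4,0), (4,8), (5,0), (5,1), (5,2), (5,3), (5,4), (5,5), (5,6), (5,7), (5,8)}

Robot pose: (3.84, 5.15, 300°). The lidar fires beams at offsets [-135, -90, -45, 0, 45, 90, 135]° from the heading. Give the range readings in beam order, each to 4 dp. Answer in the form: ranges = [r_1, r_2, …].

ranges = [2.9402, 0.3000, 0.1553, 0.1732, 1.2009, 1.3395, 2.9505]

beam 1: φ=-135°, α=165°
  d=(-0.9659,0.2588)  start (3,5)  tX=0.8696 tY=3.2841  stride 1/|dx|=1.0353 1/|dy|=3.8637
    cross x-line → (2,5), t=0.8696
    cross x-line → (1,5), t=1.9049
    cross x-line → (0,5), t=2.9402 (wall)
  → r_1 = 2.9402
beam 2: φ=-90°, α=210°
  d=(-0.8660,-0.5000)  start (3,5)  tX=0.9699 tY=0.3000  stride 1/|dx|=1.1547 1/|dy|=2.0000
    cross y-line → (3,4), t=0.3000 (wall)
  → r_2 = 0.3000
beam 3: φ=-45°, α=255°
  d=(-0.2588,-0.9659)  start (3,5)  tX=3.2455 tY=0.1553  stride 1/|dx|=3.8637 1/|dy|=1.0353
    cross y-line → (3,4), t=0.1553 (wall)
  → r_3 = 0.1553
beam 4: φ=0°, α=300°
  d=(0.5000,-0.8660)  start (3,5)  tX=0.3200 tY=0.1732  stride 1/|dx|=2.0000 1/|dy|=1.1547
    cross y-line → (3,4), t=0.1732 (wall)
  → r_4 = 0.1732
beam 5: φ=45°, α=345°
  d=(0.9659,-0.2588)  start (3,5)  tX=0.1656 tY=0.5796  stride 1/|dx|=1.0353 1/|dy|=3.8637
    cross x-line → (4,5), t=0.1656
    cross y-line → (4,4), t=0.5796
    cross x-line → (5,4), t=1.2009 (wall)
  → r_5 = 1.2009
beam 6: φ=90°, α=30°
  d=(0.8660,0.5000)  start (3,5)  tX=0.1848 tY=1.7000  stride 1/|dx|=1.1547 1/|dy|=2.0000
    cross x-line → (4,5), t=0.1848
    cross x-line → (5,5), t=1.3395 (wall)
  → r_6 = 1.3395
beam 7: φ=135°, α=75°
  d=(0.2588,0.9659)  start (3,5)  tX=0.6182 tY=0.8800  stride 1/|dx|=3.8637 1/|dy|=1.0353
    cross x-line → (4,5), t=0.6182
    cross y-line → (4,6), t=0.8800
    cross y-line → (4,7), t=1.9153
    cross y-line → (4,8), t=2.9505 (wall)
  → r_7 = 2.9505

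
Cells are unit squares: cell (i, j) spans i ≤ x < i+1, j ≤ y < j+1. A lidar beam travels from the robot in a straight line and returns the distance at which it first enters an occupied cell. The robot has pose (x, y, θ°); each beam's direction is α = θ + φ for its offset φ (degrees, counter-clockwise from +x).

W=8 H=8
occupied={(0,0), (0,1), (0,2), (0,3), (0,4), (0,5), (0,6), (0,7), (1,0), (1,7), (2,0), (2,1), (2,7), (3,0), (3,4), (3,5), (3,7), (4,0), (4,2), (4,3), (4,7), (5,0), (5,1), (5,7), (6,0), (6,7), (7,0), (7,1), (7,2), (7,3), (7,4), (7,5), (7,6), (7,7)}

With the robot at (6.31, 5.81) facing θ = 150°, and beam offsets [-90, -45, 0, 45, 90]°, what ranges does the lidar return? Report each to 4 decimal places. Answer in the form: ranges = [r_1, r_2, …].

beam 1: φ=-90°, α=60°
  d=(0.5000,0.8660)  start (6,5)  tX=1.3800 tY=0.2194  stride 1/|dx|=2.0000 1/|dy|=1.1547
    cross y-line → (6,6), t=0.2194
    cross y-line → (6,7), t=1.3741 (wall)
  → r_1 = 1.3741
beam 2: φ=-45°, α=105°
  d=(-0.2588,0.9659)  start (6,5)  tX=1.1977 tY=0.1967  stride 1/|dx|=3.8637 1/|dy|=1.0353
    cross y-line → (6,6), t=0.1967
    cross x-line → (5,6), t=1.1977
    cross y-line → (5,7), t=1.2320 (wall)
  → r_2 = 1.2320
beam 3: φ=0°, α=150°
  d=(-0.8660,0.5000)  start (6,5)  tX=0.3580 tY=0.3800  stride 1/|dx|=1.1547 1/|dy|=2.0000
    cross x-line → (5,5), t=0.3580
    cross y-line → (5,6), t=0.3800
    cross x-line → (4,6), t=1.5127
    cross y-line → (4,7), t=2.3800 (wall)
  → r_3 = 2.3800
beam 4: φ=45°, α=195°
  d=(-0.9659,-0.2588)  start (6,5)  tX=0.3209 tY=3.1296  stride 1/|dx|=1.0353 1/|dy|=3.8637
    cross x-line → (5,5), t=0.3209
    cross x-line → (4,5), t=1.3562
    cross x-line → (3,5), t=2.3915 (wall)
  → r_4 = 2.3915
beam 5: φ=90°, α=240°
  d=(-0.5000,-0.8660)  start (6,5)  tX=0.6200 tY=0.9353  stride 1/|dx|=2.0000 1/|dy|=1.1547
    cross x-line → (5,5), t=0.6200
    cross y-line → (5,4), t=0.9353
    cross y-line → (5,3), t=2.0900
    cross x-line → (4,3), t=2.6200 (wall)
  → r_5 = 2.6200

ranges = [1.3741, 1.2320, 2.3800, 2.3915, 2.6200]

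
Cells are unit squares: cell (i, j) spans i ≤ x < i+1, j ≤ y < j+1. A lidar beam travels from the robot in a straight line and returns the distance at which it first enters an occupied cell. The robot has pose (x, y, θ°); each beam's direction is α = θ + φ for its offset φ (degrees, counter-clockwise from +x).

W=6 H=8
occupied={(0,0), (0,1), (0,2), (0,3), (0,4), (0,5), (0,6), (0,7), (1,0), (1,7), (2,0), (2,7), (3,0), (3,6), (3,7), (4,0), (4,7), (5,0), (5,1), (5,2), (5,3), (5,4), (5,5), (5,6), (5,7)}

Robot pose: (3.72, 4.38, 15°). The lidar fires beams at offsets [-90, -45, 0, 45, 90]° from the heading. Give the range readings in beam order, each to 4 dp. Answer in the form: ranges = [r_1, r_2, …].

ranges = [3.4992, 1.4780, 1.3252, 2.5600, 1.6771]

beam 1: φ=-90°, α=285°
  d=(0.2588,-0.9659)  start (3,4)  tX=1.0818 tY=0.3934  stride 1/|dx|=3.8637 1/|dy|=1.0353
    cross y-line → (3,3), t=0.3934
    cross x-line → (4,3), t=1.0818
    cross y-line → (4,2), t=1.4287
    cross y-line → (4,1), t=2.4640
    cross y-line → (4,0), t=3.4992 (wall)
  → r_1 = 3.4992
beam 2: φ=-45°, α=330°
  d=(0.8660,-0.5000)  start (3,4)  tX=0.3233 tY=0.7600  stride 1/|dx|=1.1547 1/|dy|=2.0000
    cross x-line → (4,4), t=0.3233
    cross y-line → (4,3), t=0.7600
    cross x-line → (5,3), t=1.4780 (wall)
  → r_2 = 1.4780
beam 3: φ=0°, α=15°
  d=(0.9659,0.2588)  start (3,4)  tX=0.2899 tY=2.3955  stride 1/|dx|=1.0353 1/|dy|=3.8637
    cross x-line → (4,4), t=0.2899
    cross x-line → (5,4), t=1.3252 (wall)
  → r_3 = 1.3252
beam 4: φ=45°, α=60°
  d=(0.5000,0.8660)  start (3,4)  tX=0.5600 tY=0.7159  stride 1/|dx|=2.0000 1/|dy|=1.1547
    cross x-line → (4,4), t=0.5600
    cross y-line → (4,5), t=0.7159
    cross y-line → (4,6), t=1.8706
    cross x-line → (5,6), t=2.5600 (wall)
  → r_4 = 2.5600
beam 5: φ=90°, α=105°
  d=(-0.2588,0.9659)  start (3,4)  tX=2.7819 tY=0.6419  stride 1/|dx|=3.8637 1/|dy|=1.0353
    cross y-line → (3,5), t=0.6419
    cross y-line → (3,6), t=1.6771 (wall)
  → r_5 = 1.6771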